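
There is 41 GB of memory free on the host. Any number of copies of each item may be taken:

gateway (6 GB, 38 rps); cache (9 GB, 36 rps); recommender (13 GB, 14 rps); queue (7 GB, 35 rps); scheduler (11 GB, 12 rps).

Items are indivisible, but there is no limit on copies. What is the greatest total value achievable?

228 rps

Best value-per-unit is gateway at 38/6, and filling with it alone uses memory 6×6=36. No mix of the others beats 6×38 = 228.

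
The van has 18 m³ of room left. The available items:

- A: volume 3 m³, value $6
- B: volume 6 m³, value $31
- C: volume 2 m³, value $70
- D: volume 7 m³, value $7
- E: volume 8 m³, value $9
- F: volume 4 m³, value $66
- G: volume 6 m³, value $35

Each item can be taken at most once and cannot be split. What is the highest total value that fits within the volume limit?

$202

Check high-value combinations within 18 m³:
- B+C+F+G: volume 6+2+4+6=18, value 31+70+66+35=202
- A+C+F+G: volume 3+2+4+6=15, value 6+70+66+35=177
- A+B+C+F: volume 3+6+2+4=15, value 6+31+70+66=173
Best: $202.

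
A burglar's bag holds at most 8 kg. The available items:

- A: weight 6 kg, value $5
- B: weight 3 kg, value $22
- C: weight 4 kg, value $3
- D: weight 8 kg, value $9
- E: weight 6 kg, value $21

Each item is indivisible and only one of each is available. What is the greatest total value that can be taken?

Check high-value combinations within 8 kg:
- B+C: weight 3+4=7, value 22+3=25
- B: weight 3, value 22
- E: weight 6, value 21
Best: $25.

$25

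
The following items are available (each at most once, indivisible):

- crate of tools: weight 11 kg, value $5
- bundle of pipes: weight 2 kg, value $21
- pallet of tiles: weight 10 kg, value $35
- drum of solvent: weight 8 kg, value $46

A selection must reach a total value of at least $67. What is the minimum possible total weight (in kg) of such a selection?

10

Subsets with value ≥ 67, sorted by total weight:
- bundle of pipes+drum of solvent: weight 10, value 67
- pallet of tiles+drum of solvent: weight 18, value 81
- bundle of pipes+pallet of tiles+drum of solvent: weight 20, value 102
- crate of tools+bundle of pipes+drum of solvent: weight 21, value 72
Minimum weight: 10 kg.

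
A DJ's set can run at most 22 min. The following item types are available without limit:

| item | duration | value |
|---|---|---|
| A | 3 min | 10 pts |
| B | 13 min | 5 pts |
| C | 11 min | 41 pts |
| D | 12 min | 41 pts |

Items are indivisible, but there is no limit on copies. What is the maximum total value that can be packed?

Best value-per-unit is C at 41/11, and filling with it alone uses duration 2×11=22. No mix of the others beats 2×41 = 82.

82 pts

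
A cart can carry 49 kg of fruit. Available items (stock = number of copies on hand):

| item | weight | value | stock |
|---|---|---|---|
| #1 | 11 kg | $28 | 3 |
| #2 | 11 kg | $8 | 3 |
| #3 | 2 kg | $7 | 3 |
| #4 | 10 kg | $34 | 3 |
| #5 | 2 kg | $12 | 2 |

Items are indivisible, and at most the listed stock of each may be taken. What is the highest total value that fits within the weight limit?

$168

Top feasible selections:
- 1×#1 + 2×#3 + 3×#4 + 2×#5: weight 49, value 168
- 1×#1 + 3×#3 + 3×#4 + 1×#5: weight 49, value 163
- 1×#1 + 1×#3 + 3×#4 + 2×#5: weight 47, value 161
Best: $168.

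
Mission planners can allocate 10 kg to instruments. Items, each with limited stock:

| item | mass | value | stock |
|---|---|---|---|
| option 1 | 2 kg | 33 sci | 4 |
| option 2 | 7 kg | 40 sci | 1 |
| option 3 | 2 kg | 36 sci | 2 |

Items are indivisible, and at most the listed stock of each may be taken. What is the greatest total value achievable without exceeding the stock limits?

171 sci

Top feasible selections:
- 3×option 1 + 2×option 3: mass 10, value 171
- 4×option 1 + 1×option 3: mass 10, value 168
- 2×option 1 + 2×option 3: mass 8, value 138
- 3×option 1 + 1×option 3: mass 8, value 135
Best: 171 sci.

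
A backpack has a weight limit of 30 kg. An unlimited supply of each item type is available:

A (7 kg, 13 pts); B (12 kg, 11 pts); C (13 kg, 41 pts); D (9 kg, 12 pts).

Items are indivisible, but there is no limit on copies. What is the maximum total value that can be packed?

82 pts

Best value-per-unit is C at 41/13, and filling with it alone uses weight 2×13=26. No mix of the others beats 2×41 = 82.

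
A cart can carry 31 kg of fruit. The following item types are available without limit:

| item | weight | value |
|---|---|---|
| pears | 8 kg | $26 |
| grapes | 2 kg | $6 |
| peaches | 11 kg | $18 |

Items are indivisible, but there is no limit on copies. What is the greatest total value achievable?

Best value-per-unit is pears at 26/8; filling with it alone gives 3×26 = 78.
Optimal mix: 3×pears + 3×grapes → weight 30, value 96.

$96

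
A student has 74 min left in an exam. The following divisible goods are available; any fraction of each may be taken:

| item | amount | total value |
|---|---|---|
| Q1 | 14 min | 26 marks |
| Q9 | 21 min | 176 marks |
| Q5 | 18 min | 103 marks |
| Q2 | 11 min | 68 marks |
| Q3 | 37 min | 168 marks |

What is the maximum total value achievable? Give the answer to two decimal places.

Take in order of value per unit:
- Q9 (176/21 per unit): all 21 → value 176, running total 176.00
- Q2 (68/11 per unit): all 11 → value 68, running total 244.00
- Q5 (103/18 per unit): all 18 → value 103, running total 347.00
- Q3 (168/37 per unit): 24 of 37 → value 24×168/37 = 108.9730, running total 455.97
Total 455.97.

455.97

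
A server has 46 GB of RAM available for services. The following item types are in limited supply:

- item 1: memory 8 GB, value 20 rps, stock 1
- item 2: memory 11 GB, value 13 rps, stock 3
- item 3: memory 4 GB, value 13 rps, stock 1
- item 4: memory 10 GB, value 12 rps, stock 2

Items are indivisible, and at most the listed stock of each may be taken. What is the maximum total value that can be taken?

72 rps

Best selections within memory 46 and stock limits:
- 1×item 1 + 3×item 2 + 1×item 3: memory 45, value 72
- 1×item 1 + 2×item 2 + 1×item 3 + 1×item 4: memory 44, value 71
- 1×item 1 + 1×item 2 + 1×item 3 + 2×item 4: memory 43, value 70
Best: 72 rps.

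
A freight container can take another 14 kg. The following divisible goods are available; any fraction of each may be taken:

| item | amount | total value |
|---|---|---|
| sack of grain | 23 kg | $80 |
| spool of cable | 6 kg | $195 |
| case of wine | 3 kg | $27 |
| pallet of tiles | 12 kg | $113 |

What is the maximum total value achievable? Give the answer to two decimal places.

270.33

Take in order of value per unit:
- spool of cable (195/6 per unit): all 6 → value 195, running total 195.00
- pallet of tiles (113/12 per unit): 8 of 12 → value 8×113/12 = 75.3333, running total 270.33
Total 270.33.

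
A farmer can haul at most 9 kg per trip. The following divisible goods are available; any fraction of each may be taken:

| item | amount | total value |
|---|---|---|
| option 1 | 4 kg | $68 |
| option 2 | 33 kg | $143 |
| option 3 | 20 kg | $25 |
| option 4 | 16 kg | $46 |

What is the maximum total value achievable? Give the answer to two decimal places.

89.67

Take in order of value per unit:
- option 1 (68/4 per unit): all 4 → value 68, running total 68.00
- option 2 (143/33 per unit): 5 of 33 → value 5×143/33 = 21.6667, running total 89.67
Total 89.67.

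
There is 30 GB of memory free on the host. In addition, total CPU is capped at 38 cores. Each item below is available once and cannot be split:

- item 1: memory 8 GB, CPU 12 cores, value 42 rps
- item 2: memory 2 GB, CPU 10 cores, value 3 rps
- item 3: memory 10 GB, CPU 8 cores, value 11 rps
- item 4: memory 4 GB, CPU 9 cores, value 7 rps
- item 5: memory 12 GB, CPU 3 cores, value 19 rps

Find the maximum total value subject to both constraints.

Feasible sets respecting both limits:
- item 1+item 3+item 5: memory 30, CPU 23, value 72
- item 1+item 2+item 4+item 5: memory 26, CPU 34, value 71
- item 1+item 4+item 5: memory 24, CPU 24, value 68
Best: 72 rps.

72 rps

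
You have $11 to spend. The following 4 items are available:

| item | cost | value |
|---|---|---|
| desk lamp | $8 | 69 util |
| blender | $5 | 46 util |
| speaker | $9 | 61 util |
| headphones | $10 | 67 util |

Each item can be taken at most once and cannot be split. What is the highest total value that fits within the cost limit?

This is a 0/1 knapsack; check combinations near the capacity.
- desk lamp: cost 8, value 69
- headphones: cost 10, value 67
- speaker: cost 9, value 61
Best: 69 util.

69 util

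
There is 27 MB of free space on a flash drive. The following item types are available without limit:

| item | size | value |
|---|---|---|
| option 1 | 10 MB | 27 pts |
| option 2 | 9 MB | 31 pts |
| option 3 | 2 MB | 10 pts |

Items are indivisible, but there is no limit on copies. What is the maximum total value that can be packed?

130 pts

Best value-per-unit is option 3 at 10/2, and filling with it alone uses size 13×2=26. No mix of the others beats 13×10 = 130.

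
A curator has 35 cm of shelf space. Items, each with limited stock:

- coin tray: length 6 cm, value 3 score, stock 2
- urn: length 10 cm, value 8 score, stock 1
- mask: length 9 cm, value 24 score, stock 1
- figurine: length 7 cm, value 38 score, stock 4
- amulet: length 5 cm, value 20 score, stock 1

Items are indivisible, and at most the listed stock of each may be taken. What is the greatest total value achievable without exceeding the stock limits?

Best selections within length 35 and stock limits:
- 4×figurine + 1×amulet: length 33, value 172
- 1×mask + 3×figurine + 1×amulet: length 35, value 158
Best: 172 score.

172 score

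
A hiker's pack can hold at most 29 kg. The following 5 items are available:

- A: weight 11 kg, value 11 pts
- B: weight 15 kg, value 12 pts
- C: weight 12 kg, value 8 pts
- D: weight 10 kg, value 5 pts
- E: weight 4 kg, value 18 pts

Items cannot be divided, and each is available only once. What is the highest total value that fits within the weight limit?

37 pts

Check high-value combinations within 29 kg:
- A+C+E: weight 11+12+4=27, value 11+8+18=37
- B+D+E: weight 15+10+4=29, value 12+5+18=35
- A+D+E: weight 11+10+4=25, value 11+5+18=34
Best: 37 pts.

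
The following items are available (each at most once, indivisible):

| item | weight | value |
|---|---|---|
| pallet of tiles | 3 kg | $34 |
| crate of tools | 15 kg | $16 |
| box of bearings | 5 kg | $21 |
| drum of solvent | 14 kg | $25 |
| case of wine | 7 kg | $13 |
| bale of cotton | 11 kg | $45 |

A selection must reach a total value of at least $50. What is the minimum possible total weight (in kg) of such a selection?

8

Subsets with value ≥ 50, sorted by total weight:
- pallet of tiles+box of bearings: weight 8, value 55
- pallet of tiles+bale of cotton: weight 14, value 79
- pallet of tiles+box of bearings+case of wine: weight 15, value 68
Minimum weight: 8 kg.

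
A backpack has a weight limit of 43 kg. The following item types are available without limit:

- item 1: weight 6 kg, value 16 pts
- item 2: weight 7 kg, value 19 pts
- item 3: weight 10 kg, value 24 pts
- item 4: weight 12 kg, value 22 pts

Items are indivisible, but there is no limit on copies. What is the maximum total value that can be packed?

115 pts

Best value-per-unit is item 2 at 19/7; filling with it alone gives 6×19 = 114.
Optimal mix: 6×item 1 + 1×item 2 → weight 43, value 115.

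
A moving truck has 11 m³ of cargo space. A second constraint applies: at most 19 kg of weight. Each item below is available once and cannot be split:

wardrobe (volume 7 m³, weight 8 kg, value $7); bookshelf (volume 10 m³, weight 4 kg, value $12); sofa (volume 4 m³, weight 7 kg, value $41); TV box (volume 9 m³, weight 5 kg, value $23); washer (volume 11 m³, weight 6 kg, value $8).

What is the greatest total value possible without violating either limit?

$48

Feasible sets respecting both limits:
- wardrobe+sofa: volume 11, weight 15, value 48
- sofa: volume 4, weight 7, value 41
- TV box: volume 9, weight 5, value 23
- bookshelf: volume 10, weight 4, value 12
Best: $48.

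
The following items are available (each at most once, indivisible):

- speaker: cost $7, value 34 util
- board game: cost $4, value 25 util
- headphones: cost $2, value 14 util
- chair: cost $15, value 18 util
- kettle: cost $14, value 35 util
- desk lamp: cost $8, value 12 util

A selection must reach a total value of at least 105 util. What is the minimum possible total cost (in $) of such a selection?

27

Subsets with value ≥ 105, sorted by total cost:
- speaker+board game+headphones+kettle: cost 27, value 108
- speaker+board game+kettle+desk lamp: cost 33, value 106
Minimum cost: 27 $.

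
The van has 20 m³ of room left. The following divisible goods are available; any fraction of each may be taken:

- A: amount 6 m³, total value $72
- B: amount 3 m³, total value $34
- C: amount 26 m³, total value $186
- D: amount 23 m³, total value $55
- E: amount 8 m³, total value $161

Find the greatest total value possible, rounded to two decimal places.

Take in order of value per unit:
- E (161/8 per unit): all 8 → value 161, running total 161.00
- A (72/6 per unit): all 6 → value 72, running total 233.00
- B (34/3 per unit): all 3 → value 34, running total 267.00
- C (186/26 per unit): 3 of 26 → value 3×186/26 = 21.4615, running total 288.46
Total 288.46.

288.46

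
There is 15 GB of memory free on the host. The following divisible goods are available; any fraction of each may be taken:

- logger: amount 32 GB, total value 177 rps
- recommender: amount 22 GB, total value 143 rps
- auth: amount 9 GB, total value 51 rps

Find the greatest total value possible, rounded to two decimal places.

Take in order of value per unit:
- recommender (143/22 per unit): 15 of 22 → value 15×143/22 = 97.5000, running total 97.50
Total 97.50.

97.50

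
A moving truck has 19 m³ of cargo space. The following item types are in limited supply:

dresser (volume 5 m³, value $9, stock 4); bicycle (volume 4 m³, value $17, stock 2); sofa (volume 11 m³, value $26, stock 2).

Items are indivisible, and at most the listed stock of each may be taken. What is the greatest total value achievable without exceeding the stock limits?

Top feasible selections:
- 2×bicycle + 1×sofa: volume 19, value 60
- 2×dresser + 2×bicycle: volume 18, value 52
- 3×dresser + 1×bicycle: volume 19, value 44
- 1×dresser + 2×bicycle: volume 13, value 43
Best: $60.

$60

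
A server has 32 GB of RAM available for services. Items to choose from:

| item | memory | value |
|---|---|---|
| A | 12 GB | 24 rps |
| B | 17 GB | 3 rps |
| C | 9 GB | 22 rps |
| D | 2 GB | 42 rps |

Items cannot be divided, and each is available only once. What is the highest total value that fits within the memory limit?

Check high-value combinations within 32 GB:
- A+C+D: memory 12+9+2=23, value 24+22+42=88
- A+B+D: memory 12+17+2=31, value 24+3+42=69
- B+C+D: memory 17+9+2=28, value 3+22+42=67
- A+D: memory 12+2=14, value 24+42=66
- C+D: memory 9+2=11, value 22+42=64
Best: 88 rps.

88 rps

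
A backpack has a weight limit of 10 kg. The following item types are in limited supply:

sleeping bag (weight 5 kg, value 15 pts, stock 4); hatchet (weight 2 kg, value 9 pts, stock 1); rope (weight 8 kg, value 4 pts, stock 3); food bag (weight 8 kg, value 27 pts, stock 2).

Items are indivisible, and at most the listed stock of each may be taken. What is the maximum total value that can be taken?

Top feasible selections:
- 1×hatchet + 1×food bag: weight 10, value 36
- 2×sleeping bag: weight 10, value 30
- 1×food bag: weight 8, value 27
Best: 36 pts.

36 pts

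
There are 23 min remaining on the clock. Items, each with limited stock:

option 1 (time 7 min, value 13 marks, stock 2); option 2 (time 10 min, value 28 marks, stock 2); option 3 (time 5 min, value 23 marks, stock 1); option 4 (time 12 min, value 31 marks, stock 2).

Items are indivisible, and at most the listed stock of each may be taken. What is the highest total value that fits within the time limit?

64 marks

Best selections within time 23 and stock limits:
- 1×option 1 + 1×option 2 + 1×option 3: time 22, value 64
- 1×option 2 + 1×option 4: time 22, value 59
- 2×option 2: time 20, value 56
Best: 64 marks.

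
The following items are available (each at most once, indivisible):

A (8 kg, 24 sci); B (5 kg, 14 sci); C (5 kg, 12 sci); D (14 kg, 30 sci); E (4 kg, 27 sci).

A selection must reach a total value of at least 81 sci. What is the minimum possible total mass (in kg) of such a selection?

Subsets with value ≥ 81, sorted by total mass:
- A+D+E: mass 26, value 81
- B+C+D+E: mass 28, value 83
- A+B+D+E: mass 31, value 95
Minimum mass: 26 kg.

26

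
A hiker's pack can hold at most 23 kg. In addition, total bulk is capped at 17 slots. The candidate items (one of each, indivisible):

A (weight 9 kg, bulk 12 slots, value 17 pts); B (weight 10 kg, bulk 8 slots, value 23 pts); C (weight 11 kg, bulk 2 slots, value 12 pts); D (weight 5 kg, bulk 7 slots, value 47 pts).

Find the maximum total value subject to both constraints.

70 pts

Feasible sets respecting both limits:
- B+D: weight 15, bulk 15, value 70
- C+D: weight 16, bulk 9, value 59
- D: weight 5, bulk 7, value 47
- B+C: weight 21, bulk 10, value 35
Best: 70 pts.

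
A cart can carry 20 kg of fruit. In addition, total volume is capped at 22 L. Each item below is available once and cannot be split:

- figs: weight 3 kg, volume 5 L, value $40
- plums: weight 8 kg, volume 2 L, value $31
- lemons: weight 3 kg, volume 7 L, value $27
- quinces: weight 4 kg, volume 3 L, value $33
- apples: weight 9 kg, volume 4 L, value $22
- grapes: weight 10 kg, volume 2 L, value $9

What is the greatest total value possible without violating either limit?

Feasible sets respecting both limits:
- figs+plums+lemons+quinces: weight 18, volume 17, value 131
- figs+lemons+quinces+apples: weight 19, volume 19, value 122
- figs+lemons+quinces+grapes: weight 20, volume 17, value 109
- figs+plums+quinces: weight 15, volume 10, value 104
Best: $131.

$131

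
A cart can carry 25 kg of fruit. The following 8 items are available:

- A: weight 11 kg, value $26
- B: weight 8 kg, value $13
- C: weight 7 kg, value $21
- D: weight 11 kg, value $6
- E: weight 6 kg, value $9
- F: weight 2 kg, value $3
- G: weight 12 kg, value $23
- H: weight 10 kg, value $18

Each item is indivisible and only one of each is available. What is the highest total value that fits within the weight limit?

Check high-value combinations within 25 kg:
- A+C+E: weight 11+7+6=24, value 26+21+9=56
- C+E+G: weight 7+6+12=25, value 21+9+23=53
- A+F+G: weight 11+2+12=25, value 26+3+23=52
Best: $56.

$56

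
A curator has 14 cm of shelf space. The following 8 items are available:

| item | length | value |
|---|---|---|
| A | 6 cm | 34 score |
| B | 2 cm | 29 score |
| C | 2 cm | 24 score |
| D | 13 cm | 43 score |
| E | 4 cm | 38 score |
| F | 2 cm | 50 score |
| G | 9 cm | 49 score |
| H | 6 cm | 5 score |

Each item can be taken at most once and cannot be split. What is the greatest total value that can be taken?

151 score

Check high-value combinations within 14 cm:
- A+B+E+F: length 6+2+4+2=14, value 34+29+38+50=151
- A+C+E+F: length 6+2+4+2=14, value 34+24+38+50=146
- B+C+E+F: length 2+2+4+2=10, value 29+24+38+50=141
- A+B+C+F: length 6+2+2+2=12, value 34+29+24+50=137
- B+F+G: length 2+2+9=13, value 29+50+49=128
Best: 151 score.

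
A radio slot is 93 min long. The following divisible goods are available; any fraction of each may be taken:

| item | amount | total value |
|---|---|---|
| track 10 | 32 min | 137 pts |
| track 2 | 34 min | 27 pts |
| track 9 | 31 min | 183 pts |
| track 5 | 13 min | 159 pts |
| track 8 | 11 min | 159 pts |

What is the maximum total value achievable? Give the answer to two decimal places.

642.76

Take in order of value per unit:
- track 8 (159/11 per unit): all 11 → value 159, running total 159.00
- track 5 (159/13 per unit): all 13 → value 159, running total 318.00
- track 9 (183/31 per unit): all 31 → value 183, running total 501.00
- track 10 (137/32 per unit): all 32 → value 137, running total 638.00
- track 2 (27/34 per unit): 6 of 34 → value 6×27/34 = 4.7647, running total 642.76
Total 642.76.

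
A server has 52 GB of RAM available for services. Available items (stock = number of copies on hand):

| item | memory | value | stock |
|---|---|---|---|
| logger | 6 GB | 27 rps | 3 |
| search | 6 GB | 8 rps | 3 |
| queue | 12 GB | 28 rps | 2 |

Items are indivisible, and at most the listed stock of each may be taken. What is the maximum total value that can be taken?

145 rps

Top feasible selections:
- 3×logger + 1×search + 2×queue: memory 48, value 145
- 3×logger + 2×queue: memory 42, value 137
Best: 145 rps.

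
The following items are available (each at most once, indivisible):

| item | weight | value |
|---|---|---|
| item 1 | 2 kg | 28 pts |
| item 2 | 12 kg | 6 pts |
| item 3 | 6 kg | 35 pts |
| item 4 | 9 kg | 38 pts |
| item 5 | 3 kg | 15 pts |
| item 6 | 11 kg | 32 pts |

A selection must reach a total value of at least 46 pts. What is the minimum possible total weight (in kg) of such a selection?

8

Subsets with value ≥ 46, sorted by total weight:
- item 1+item 3: weight 8, value 63
- item 3+item 5: weight 9, value 50
- item 1+item 3+item 5: weight 11, value 78
Minimum weight: 8 kg.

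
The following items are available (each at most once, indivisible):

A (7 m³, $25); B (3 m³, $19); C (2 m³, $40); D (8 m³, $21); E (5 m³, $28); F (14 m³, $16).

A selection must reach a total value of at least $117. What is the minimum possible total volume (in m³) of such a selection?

25

Subsets with value ≥ 117, sorted by total volume:
- A+B+C+D+E: volume 25, value 133
- A+B+C+E+F: volume 31, value 128
Minimum volume: 25 m³.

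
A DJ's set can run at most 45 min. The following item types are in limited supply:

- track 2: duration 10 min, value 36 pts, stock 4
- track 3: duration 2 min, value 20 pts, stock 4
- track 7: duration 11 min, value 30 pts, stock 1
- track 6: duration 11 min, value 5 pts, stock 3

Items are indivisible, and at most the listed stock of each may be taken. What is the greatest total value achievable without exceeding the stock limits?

188 pts

Best selections within duration 45 and stock limits:
- 3×track 2 + 4×track 3: duration 38, value 188
- 4×track 2 + 2×track 3: duration 44, value 184
- 2×track 2 + 4×track 3 + 1×track 7: duration 39, value 182
Best: 188 pts.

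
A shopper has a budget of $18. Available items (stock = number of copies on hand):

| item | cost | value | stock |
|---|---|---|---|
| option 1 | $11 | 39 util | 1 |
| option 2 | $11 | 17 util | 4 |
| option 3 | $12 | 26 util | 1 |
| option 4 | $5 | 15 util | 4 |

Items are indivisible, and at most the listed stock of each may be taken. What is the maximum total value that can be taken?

54 util

Top feasible selections:
- 1×option 1 + 1×option 4: cost 16, value 54
- 3×option 4: cost 15, value 45
Best: 54 util.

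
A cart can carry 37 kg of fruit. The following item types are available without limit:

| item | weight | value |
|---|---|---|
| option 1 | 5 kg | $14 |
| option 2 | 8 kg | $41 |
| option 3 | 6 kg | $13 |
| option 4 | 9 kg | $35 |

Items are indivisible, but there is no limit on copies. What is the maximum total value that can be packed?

$178

Best value-per-unit is option 2 at 41/8; filling with it alone gives 4×41 = 164.
Optimal mix: 1×option 1 + 4×option 2 → weight 37, value 178.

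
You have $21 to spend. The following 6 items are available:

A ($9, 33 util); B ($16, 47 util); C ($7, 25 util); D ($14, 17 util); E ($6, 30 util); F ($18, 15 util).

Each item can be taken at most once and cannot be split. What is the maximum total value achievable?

Check high-value combinations within $21:
- A+E: cost 9+6=15, value 33+30=63
- A+C: cost 9+7=16, value 33+25=58
- C+E: cost 7+6=13, value 25+30=55
- B: cost 16, value 47
Best: 63 util.

63 util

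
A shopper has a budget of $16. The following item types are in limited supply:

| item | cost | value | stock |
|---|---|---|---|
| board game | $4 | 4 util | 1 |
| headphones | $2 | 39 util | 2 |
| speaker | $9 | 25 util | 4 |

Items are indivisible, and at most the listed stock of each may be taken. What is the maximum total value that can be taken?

Best selections within cost 16 and stock limits:
- 2×headphones + 1×speaker: cost 13, value 103
- 1×board game + 2×headphones: cost 8, value 82
Best: 103 util.

103 util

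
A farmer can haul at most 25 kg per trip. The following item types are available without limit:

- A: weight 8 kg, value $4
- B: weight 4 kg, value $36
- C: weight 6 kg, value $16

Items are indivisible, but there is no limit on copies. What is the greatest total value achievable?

$216

Best value-per-unit is B at 36/4, and filling with it alone uses weight 6×4=24. No mix of the others beats 6×36 = 216.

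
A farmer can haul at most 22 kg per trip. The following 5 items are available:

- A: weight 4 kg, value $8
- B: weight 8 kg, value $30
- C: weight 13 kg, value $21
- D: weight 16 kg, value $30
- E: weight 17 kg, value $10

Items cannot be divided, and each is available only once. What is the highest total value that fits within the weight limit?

$51

Check high-value combinations within 22 kg:
- B+C: weight 8+13=21, value 30+21=51
- A+B: weight 4+8=12, value 8+30=38
- A+D: weight 4+16=20, value 8+30=38
- B: weight 8, value 30
Best: $51.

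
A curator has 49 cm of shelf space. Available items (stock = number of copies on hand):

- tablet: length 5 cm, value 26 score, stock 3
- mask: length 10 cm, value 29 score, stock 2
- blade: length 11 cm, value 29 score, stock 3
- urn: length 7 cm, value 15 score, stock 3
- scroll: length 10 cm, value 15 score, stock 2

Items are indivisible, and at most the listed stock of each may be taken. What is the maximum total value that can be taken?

Best selections within length 49 and stock limits:
- 3×tablet + 2×mask + 2×urn: length 49, value 166
- 3×tablet + 2×mask + 1×blade: length 46, value 165
- 3×tablet + 1×mask + 2×blade: length 47, value 165
Best: 166 score.

166 score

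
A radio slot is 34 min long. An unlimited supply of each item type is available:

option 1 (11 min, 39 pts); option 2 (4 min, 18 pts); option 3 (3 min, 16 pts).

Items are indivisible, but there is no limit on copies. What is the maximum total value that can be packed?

178 pts

Best value-per-unit is option 3 at 16/3; filling with it alone gives 11×16 = 176.
Optimal mix: 1×option 2 + 10×option 3 → duration 34, value 178.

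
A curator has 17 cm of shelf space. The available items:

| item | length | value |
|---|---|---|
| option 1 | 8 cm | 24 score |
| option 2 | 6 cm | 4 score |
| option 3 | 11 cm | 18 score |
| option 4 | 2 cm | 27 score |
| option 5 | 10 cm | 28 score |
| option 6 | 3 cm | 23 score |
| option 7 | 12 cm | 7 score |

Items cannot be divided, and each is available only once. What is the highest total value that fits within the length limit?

78 score

Check high-value combinations within 17 cm:
- option 4+option 5+option 6: length 2+10+3=15, value 27+28+23=78
- option 1+option 4+option 6: length 8+2+3=13, value 24+27+23=74
- option 3+option 4+option 6: length 11+2+3=16, value 18+27+23=68
- option 4+option 6+option 7: length 2+3+12=17, value 27+23+7=57
- option 4+option 5: length 2+10=12, value 27+28=55
Best: 78 score.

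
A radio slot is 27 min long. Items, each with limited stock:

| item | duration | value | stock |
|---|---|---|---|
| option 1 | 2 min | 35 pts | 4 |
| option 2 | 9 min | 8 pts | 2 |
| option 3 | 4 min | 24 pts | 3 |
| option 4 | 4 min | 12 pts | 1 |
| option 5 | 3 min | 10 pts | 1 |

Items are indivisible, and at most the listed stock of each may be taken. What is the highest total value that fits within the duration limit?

234 pts

Best selections within duration 27 and stock limits:
- 4×option 1 + 3×option 3 + 1×option 4 + 1×option 5: duration 27, value 234
- 4×option 1 + 3×option 3 + 1×option 4: duration 24, value 224
Best: 234 pts.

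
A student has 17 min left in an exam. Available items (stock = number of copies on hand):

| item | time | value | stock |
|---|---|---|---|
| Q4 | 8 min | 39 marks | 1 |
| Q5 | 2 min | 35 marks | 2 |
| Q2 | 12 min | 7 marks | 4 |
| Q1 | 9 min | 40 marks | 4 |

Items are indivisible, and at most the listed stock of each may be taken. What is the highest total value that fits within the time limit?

110 marks

Best selections within time 17 and stock limits:
- 2×Q5 + 1×Q1: time 13, value 110
- 1×Q4 + 2×Q5: time 12, value 109
- 1×Q4 + 1×Q1: time 17, value 79
Best: 110 marks.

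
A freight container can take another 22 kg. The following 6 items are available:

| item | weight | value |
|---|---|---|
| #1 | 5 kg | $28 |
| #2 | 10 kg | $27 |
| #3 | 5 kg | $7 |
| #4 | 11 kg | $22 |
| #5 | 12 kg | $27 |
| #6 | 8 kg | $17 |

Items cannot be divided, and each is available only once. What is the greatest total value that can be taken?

$62

This is a 0/1 knapsack; check combinations near the capacity.
- #1+#2+#3: weight 5+10+5=20, value 28+27+7=62
- #1+#3+#5: weight 5+5+12=22, value 28+7+27=62
- #1+#3+#4: weight 5+5+11=21, value 28+7+22=57
- #1+#2: weight 5+10=15, value 28+27=55
- #1+#5: weight 5+12=17, value 28+27=55
Best: $62.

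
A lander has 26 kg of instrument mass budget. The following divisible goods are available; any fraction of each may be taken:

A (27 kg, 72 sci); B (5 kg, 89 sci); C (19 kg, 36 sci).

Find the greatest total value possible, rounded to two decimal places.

145.00

Take in order of value per unit:
- B (89/5 per unit): all 5 → value 89, running total 89.00
- A (72/27 per unit): 21 of 27 → value 21×72/27 = 56.0000, running total 145.00
Total 145.00.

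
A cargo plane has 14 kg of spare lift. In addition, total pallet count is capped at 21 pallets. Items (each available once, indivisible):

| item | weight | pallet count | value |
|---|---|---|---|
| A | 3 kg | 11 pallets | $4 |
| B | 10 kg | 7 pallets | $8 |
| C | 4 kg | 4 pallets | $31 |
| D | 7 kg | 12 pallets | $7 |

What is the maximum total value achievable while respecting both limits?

$39

Feasible sets respecting both limits:
- B+C: weight 14, pallet count 11, value 39
- C+D: weight 11, pallet count 16, value 38
- A+C: weight 7, pallet count 15, value 35
Best: $39.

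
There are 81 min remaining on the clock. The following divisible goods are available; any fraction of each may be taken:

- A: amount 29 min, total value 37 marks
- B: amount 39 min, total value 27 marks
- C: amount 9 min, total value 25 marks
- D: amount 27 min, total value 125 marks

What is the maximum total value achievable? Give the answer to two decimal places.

198.08

Take in order of value per unit:
- D (125/27 per unit): all 27 → value 125, running total 125.00
- C (25/9 per unit): all 9 → value 25, running total 150.00
- A (37/29 per unit): all 29 → value 37, running total 187.00
- B (27/39 per unit): 16 of 39 → value 16×27/39 = 11.0769, running total 198.08
Total 198.08.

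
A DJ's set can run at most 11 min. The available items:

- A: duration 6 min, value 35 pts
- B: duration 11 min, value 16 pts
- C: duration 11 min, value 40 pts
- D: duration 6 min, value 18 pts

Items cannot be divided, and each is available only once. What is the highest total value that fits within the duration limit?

40 pts

Check high-value combinations within 11 min:
- C: duration 11, value 40
- A: duration 6, value 35
- D: duration 6, value 18
Best: 40 pts.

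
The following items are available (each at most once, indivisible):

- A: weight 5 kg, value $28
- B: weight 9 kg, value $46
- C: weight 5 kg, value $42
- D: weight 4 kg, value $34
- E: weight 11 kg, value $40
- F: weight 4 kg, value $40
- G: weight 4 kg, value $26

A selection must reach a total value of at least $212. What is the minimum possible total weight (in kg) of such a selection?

31

Subsets with value ≥ 212, sorted by total weight:
- A+B+C+D+F+G: weight 31, value 216
- B+C+D+E+F+G: weight 37, value 228
Minimum weight: 31 kg.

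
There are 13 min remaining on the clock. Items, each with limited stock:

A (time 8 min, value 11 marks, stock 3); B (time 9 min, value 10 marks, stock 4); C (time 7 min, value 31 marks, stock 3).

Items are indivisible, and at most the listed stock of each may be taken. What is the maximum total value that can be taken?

31 marks

Top feasible selections:
- 1×C: time 7, value 31
- 1×A: time 8, value 11
Best: 31 marks.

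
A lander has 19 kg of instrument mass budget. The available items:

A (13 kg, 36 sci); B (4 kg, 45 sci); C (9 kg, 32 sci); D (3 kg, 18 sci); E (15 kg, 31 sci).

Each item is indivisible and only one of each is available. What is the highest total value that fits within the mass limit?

Check high-value combinations within 19 kg:
- B+C+D: mass 4+9+3=16, value 45+32+18=95
- A+B: mass 13+4=17, value 36+45=81
- B+C: mass 4+9=13, value 45+32=77
Best: 95 sci.

95 sci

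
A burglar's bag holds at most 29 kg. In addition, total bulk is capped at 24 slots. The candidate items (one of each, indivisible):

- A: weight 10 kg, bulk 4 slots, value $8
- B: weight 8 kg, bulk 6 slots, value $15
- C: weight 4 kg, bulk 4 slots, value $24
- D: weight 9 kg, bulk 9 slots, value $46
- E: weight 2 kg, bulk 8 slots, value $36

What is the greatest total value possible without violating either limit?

Feasible sets respecting both limits:
- C+D+E: weight 15, bulk 21, value 106
- B+D+E: weight 19, bulk 23, value 97
- A+D+E: weight 21, bulk 21, value 90
Best: $106.

$106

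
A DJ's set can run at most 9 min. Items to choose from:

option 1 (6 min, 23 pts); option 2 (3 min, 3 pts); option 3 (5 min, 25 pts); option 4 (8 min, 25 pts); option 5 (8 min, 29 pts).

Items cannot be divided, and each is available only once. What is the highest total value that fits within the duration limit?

Check high-value combinations within 9 min:
- option 5: duration 8, value 29
- option 2+option 3: duration 3+5=8, value 3+25=28
- option 1+option 2: duration 6+3=9, value 23+3=26
- option 3: duration 5, value 25
- option 4: duration 8, value 25
Best: 29 pts.

29 pts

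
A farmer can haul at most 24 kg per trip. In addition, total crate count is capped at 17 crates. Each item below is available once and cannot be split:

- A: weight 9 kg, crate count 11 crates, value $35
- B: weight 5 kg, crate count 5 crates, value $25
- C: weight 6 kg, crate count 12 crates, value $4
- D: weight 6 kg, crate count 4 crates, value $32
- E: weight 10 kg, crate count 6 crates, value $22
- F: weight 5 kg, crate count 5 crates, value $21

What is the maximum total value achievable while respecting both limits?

Feasible sets respecting both limits:
- B+D+E: weight 21, crate count 15, value 79
- B+D+F: weight 16, crate count 14, value 78
- D+E+F: weight 21, crate count 15, value 75
Best: $79.

$79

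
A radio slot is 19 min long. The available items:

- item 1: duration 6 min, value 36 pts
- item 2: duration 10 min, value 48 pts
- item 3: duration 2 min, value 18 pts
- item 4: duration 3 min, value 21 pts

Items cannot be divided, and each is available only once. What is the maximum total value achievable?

Check high-value combinations within 19 min:
- item 1+item 2+item 4: duration 6+10+3=19, value 36+48+21=105
- item 1+item 2+item 3: duration 6+10+2=18, value 36+48+18=102
- item 2+item 3+item 4: duration 10+2+3=15, value 48+18+21=87
- item 1+item 2: duration 6+10=16, value 36+48=84
- item 1+item 3+item 4: duration 6+2+3=11, value 36+18+21=75
Best: 105 pts.

105 pts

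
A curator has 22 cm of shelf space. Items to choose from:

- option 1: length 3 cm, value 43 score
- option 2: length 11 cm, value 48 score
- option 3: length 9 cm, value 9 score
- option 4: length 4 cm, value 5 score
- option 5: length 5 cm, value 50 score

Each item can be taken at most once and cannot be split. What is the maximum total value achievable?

Check high-value combinations within 22 cm:
- option 1+option 2+option 5: length 3+11+5=19, value 43+48+50=141
- option 1+option 3+option 4+option 5: length 3+9+4+5=21, value 43+9+5+50=107
- option 2+option 4+option 5: length 11+4+5=20, value 48+5+50=103
- option 1+option 3+option 5: length 3+9+5=17, value 43+9+50=102
- option 1+option 4+option 5: length 3+4+5=12, value 43+5+50=98
Best: 141 score.

141 score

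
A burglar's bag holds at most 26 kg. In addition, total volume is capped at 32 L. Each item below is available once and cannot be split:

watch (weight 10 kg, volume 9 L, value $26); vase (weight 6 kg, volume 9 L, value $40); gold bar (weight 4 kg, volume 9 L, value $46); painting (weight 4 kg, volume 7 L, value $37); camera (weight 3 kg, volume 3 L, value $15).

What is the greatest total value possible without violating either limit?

$138

Feasible sets respecting both limits:
- vase+gold bar+painting+camera: weight 17, volume 28, value 138
- watch+vase+gold bar+camera: weight 23, volume 30, value 127
- watch+gold bar+painting+camera: weight 21, volume 28, value 124
Best: $138.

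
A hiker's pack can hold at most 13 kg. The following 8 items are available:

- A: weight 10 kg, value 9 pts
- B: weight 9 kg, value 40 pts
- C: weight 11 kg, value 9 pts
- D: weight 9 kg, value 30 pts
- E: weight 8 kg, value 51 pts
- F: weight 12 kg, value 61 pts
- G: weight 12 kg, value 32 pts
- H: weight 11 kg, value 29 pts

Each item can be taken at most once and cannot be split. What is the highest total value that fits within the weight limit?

Check high-value combinations within 13 kg:
- F: weight 12, value 61
- E: weight 8, value 51
- B: weight 9, value 40
- G: weight 12, value 32
Best: 61 pts.

61 pts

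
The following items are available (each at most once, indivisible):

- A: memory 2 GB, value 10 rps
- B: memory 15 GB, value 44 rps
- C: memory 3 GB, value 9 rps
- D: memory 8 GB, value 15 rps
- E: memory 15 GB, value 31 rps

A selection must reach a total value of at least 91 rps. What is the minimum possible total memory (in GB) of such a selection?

Subsets with value ≥ 91, sorted by total memory:
- A+B+C+E: memory 35, value 94
- A+B+D+E: memory 40, value 100
- B+C+D+E: memory 41, value 99
- A+B+C+D+E: memory 43, value 109
Minimum memory: 35 GB.

35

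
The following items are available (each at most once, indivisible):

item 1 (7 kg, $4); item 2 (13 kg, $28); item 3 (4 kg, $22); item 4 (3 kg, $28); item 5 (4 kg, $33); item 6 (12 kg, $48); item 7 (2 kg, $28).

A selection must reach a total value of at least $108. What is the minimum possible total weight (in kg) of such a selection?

13

Subsets with value ≥ 108, sorted by total weight:
- item 3+item 4+item 5+item 7: weight 13, value 111
- item 5+item 6+item 7: weight 18, value 109
- item 4+item 5+item 6: weight 19, value 109
- item 1+item 3+item 4+item 5+item 7: weight 20, value 115
Minimum weight: 13 kg.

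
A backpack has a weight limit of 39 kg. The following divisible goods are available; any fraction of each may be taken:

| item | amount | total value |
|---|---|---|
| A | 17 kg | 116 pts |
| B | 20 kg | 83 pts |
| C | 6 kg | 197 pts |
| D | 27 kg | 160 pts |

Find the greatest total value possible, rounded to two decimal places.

Take in order of value per unit:
- C (197/6 per unit): all 6 → value 197, running total 197.00
- A (116/17 per unit): all 17 → value 116, running total 313.00
- D (160/27 per unit): 16 of 27 → value 16×160/27 = 94.8148, running total 407.81
Total 407.81.

407.81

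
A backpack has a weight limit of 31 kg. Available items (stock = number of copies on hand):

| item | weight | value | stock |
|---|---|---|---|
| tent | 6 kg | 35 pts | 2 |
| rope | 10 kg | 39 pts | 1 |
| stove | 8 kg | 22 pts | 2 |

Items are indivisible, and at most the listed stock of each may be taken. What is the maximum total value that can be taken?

Best selections within weight 31 and stock limits:
- 2×tent + 1×rope + 1×stove: weight 30, value 131
- 2×tent + 2×stove: weight 28, value 114
Best: 131 pts.

131 pts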